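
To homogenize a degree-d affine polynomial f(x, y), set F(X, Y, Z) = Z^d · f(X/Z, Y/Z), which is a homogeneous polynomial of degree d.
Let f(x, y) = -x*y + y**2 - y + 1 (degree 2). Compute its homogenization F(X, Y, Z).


F(X, Y, Z) = -X*Y + Y**2 - Y*Z + Z**2

deg(f) = 2.
Substitute x = X/Z, y = Y/Z into f, then multiply by Z^2.
  monomial -1·x^1·y^1 ↦ -1·X^1·Y^1·Z^0.
  monomial 1·x^0·y^2 ↦ 1·X^0·Y^2·Z^0.
  monomial -1·x^0·y^1 ↦ -1·X^0·Y^1·Z^1.
  monomial 1·x^0·y^0 ↦ 1·X^0·Y^0·Z^2.
Collecting: F(X, Y, Z) = -X*Y + Y**2 - Y*Z + Z**2.


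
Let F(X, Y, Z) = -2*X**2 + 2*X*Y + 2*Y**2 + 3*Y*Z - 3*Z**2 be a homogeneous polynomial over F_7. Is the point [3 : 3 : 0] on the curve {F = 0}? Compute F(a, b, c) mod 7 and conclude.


F(3,3,0) ≡ 4 (mod 7); P is NOT on the curve.

Evaluate F(3, 3, 0) term-by-term (mod 7).
  -2*X**2 ↦ -2·9·1·1 = -18
  2*X*Y ↦ 2·3·3·1 = 18
  2*Y**2 ↦ 2·1·9·1 = 18
  3*Y*Z ↦ 3·1·3·0 = 0
  -3*Z**2 ↦ -3·1·1·0 = 0
Sum: F(3, 3, 0) = (-18) + (18) + (18) + (0) + (0) = 18.
Reducing mod 7: 18 ≡ 4 (mod 7).
Since F(a, b, c) ≡ 4 ≠ 0 (mod 7), P does NOT lie on the curve.


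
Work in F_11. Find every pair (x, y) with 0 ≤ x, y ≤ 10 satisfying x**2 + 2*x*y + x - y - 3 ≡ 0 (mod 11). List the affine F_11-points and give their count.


Affine F_11-points: {(0, 8), (1, 1), (2, 10), (3, 7), (4, 7), (5, 8), (7, 1), (8, 2), (9, 2), (10, 10)}; count = 10.

For each of the 121 pairs (x, y) ∈ F_11², evaluate f(x, y) mod 11. Record the zeros.
  x = 0: [0↦8, 1↦7, 2↦6, 3↦5, 4↦4, 5↦3, 6↦2, 7↦1, 8↦0, 9↦10, 10↦9]  zeros at y ∈ {8}
  x = 1: [0↦10, 1↦0, 2↦1, 3↦2, 4↦3, 5↦4, 6↦5, 7↦6, 8↦7, 9↦8, 10↦9]  zeros at y ∈ {1}
  x = 2: [0↦3, 1↦6, 2↦9, 3↦1, 4↦4, 5↦7, 6↦10, 7↦2, 8↦5, 9↦8, 10↦0]  zeros at y ∈ {10}
  x = 3: [0↦9, 1↦3, 2↦8, 3↦2, 4↦7, 5↦1, 6↦6, 7↦0, 8↦5, 9↦10, 10↦4]  zeros at y ∈ {7}
  x = 4: [0↦6, 1↦2, 2↦9, 3↦5, 4↦1, 5↦8, 6↦4, 7↦0, 8↦7, 9↦3, 10↦10]  zeros at y ∈ {7}
  x = 5: [0↦5, 1↦3, 2↦1, 3↦10, 4↦8, 5↦6, 6↦4, 7↦2, 8↦0, 9↦9, 10↦7]  zeros at y ∈ {8}
  x = 6: [0↦6, 1↦6, 2↦6, 3↦6, 4↦6, 5↦6, 6↦6, 7↦6, 8↦6, 9↦6, 10↦6]  zeros at y ∈ ∅
  x = 7: [0↦9, 1↦0, 2↦2, 3↦4, 4↦6, 5↦8, 6↦10, 7↦1, 8↦3, 9↦5, 10↦7]  zeros at y ∈ {1}
  x = 8: [0↦3, 1↦7, 2↦0, 3↦4, 4↦8, 5↦1, 6↦5, 7↦9, 8↦2, 9↦6, 10↦10]  zeros at y ∈ {2}
  x = 9: [0↦10, 1↦5, 2↦0, 3↦6, 4↦1, 5↦7, 6↦2, 7↦8, 8↦3, 9↦9, 10↦4]  zeros at y ∈ {2}
  x = 10: [0↦8, 1↦5, 2↦2, 3↦10, 4↦7, 5↦4, 6↦1, 7↦9, 8↦6, 9↦3, 10↦0]  zeros at y ∈ {10}
Collecting zeros: affine points = {(0, 8), (1, 1), (2, 10), (3, 7), (4, 7), (5, 8), (7, 1), (8, 2), (9, 2), (10, 10)}.
Total count |C(F_11)_aff| = 10.


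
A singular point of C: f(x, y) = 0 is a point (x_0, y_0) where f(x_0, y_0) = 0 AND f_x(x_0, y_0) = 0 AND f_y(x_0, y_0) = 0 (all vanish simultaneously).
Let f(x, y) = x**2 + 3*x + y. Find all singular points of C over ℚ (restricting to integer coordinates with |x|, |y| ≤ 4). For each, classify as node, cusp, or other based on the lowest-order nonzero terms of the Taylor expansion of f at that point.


No singular points in the scanned grid; C is smooth there.

Compute partial derivatives:
  f_x = 2*x + 3.
  f_y = 1.
f_y = 1 is a nonzero constant, so f_y never vanishes: no point (x, y) can satisfy f = f_x = f_y = 0. In particular no (x, y) ∈ {−4, ..., 4}² is singular; the curve is smooth.


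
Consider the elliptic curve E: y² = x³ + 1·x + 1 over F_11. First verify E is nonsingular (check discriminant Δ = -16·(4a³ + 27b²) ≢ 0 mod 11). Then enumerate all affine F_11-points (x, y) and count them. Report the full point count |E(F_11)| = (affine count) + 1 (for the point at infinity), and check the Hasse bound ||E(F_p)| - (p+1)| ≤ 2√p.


Affine points = {(0, 1), (0, 10), (1, 5), (1, 6), (2, 0), (3, 3), (3, 8), (4, 5), (4, 6), (6, 5), (6, 6), (8, 2), (8, 9)}; affine count = 13; |E(F_11)| = 14.

Discriminant check: Δ ∝ 4a³ + 27b² = 4·1³ + 27·1² = 4·1 + 27·1 ≡ 9 (mod 11). Nonzero ⇒ E is nonsingular.
For each x ∈ F_11, compute rhs = x³ + 1·x + 1 mod 11, then count y ∈ F_11 with y² ≡ rhs.
  x = 0: rhs = 1, matching y values: 1, 10 (2 points).
  x = 1: rhs = 3, matching y values: 5, 6 (2 points).
  x = 2: rhs = 0, matching y values: 0 (1 points).
  x = 3: rhs = 9, matching y values: 3, 8 (2 points).
  x = 4: rhs = 3, matching y values: 5, 6 (2 points).
  x = 5: rhs = 10, matching y values: none (0 points).
  x = 6: rhs = 3, matching y values: 5, 6 (2 points).
  x = 7: rhs = 10, matching y values: none (0 points).
  x = 8: rhs = 4, matching y values: 2, 9 (2 points).
  x = 9: rhs = 2, matching y values: none (0 points).
  x = 10: rhs = 10, matching y values: none (0 points).
Total affine count: 13.
Full point count |E(F_11)| = 13 + 1 = 14.
Hasse bound: |14 − (11+1)| = |2| = 2 ≤ 2√11 ≈ 6.6332 ✓.


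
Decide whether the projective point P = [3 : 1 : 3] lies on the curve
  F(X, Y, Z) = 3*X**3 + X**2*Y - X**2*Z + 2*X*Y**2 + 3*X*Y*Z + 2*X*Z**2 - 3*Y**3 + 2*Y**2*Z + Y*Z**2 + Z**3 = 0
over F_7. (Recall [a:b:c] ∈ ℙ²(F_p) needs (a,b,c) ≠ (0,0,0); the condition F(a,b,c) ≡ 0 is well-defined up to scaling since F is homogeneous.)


F(3,1,3) ≡ 0 (mod 7); P is on the curve.

Evaluate F(3, 1, 3) term-by-term (mod 7).
  3*X**3 ↦ 3·27·1·1 = 81
  X**2*Y ↦ 1·9·1·1 = 9
  -X**2*Z ↦ -1·9·1·3 = -27
  2*X*Y**2 ↦ 2·3·1·1 = 6
  3*X*Y*Z ↦ 3·3·1·3 = 27
  2*X*Z**2 ↦ 2·3·1·9 = 54
  -3*Y**3 ↦ -3·1·1·1 = -3
  2*Y**2*Z ↦ 2·1·1·3 = 6
  Y*Z**2 ↦ 1·1·1·9 = 9
  Z**3 ↦ 1·1·1·27 = 27
Sum: F(3, 1, 3) = (81) + (9) + (-27) + (6) + (27) + (54) + (-3) + (6) + (9) + (27) = 189.
Reducing mod 7: 189 ≡ 0 (mod 7).
Since F(a, b, c) ≡ 0 (mod 7), P lies on the curve.


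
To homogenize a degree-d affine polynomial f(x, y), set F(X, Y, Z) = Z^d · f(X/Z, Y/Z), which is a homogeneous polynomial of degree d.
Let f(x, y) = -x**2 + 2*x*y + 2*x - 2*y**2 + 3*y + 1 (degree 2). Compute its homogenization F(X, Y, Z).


F(X, Y, Z) = -X**2 + 2*X*Y + 2*X*Z - 2*Y**2 + 3*Y*Z + Z**2

deg(f) = 2.
Substitute x = X/Z, y = Y/Z into f, then multiply by Z^2.
  monomial -1·x^2·y^0 ↦ -1·X^2·Y^0·Z^0.
  monomial 2·x^1·y^1 ↦ 2·X^1·Y^1·Z^0.
  monomial 2·x^1·y^0 ↦ 2·X^1·Y^0·Z^1.
  monomial -2·x^0·y^2 ↦ -2·X^0·Y^2·Z^0.
  monomial 3·x^0·y^1 ↦ 3·X^0·Y^1·Z^1.
  monomial 1·x^0·y^0 ↦ 1·X^0·Y^0·Z^2.
Collecting: F(X, Y, Z) = -X**2 + 2*X*Y + 2*X*Z - 2*Y**2 + 3*Y*Z + Z**2.


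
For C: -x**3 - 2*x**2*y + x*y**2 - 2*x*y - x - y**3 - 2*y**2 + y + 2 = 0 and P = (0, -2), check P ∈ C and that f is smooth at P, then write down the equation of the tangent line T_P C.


Tangent line at P: 7*x - 3*y - 6 = 0.

Step 1: f(0, -2) = 0, so P lies on C.
Step 2: partial derivatives
  f_x(x, y) = -3*x**2 - 4*x*y + y**2 - 2*y - 1, f_y(x, y) = -2*x**2 + 2*x*y - 2*x - 3*y**2 - 4*y + 1.
  f_x(P) = 7, f_y(P) = -3 (gradient nonzero, so P is smooth).
Step 3: tangent line at P: 7·(x − 0) + -3·(y − -2) = 0.
Expanding: 7*x - 3*y - 6 = 0.


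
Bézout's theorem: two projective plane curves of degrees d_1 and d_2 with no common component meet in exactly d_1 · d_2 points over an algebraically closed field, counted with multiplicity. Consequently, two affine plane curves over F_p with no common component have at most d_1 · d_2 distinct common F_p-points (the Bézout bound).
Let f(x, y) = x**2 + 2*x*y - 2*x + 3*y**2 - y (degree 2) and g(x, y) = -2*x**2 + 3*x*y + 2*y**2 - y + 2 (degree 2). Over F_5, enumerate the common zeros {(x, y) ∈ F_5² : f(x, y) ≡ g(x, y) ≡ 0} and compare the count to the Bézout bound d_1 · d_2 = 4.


Common zeros: ∅; count = 0; Bézout bound = 4.

deg(f) = 2, deg(g) = 2, so Bézout bound = 4.
Scan x ∈ F_5. For each x, list the y ∈ F_5 with f(x, y) ≡ 0 and those with g(x, y) ≡ 0 (mod 5); the common zeros in that column are the intersection.
  x = 0: f ≡ 0 at y ∈ {0, 2}; g ≡ 0 at y ∈ {4}; common: ∅.
  x = 1: f ≡ 0 at y ∈ ∅; g ≡ 0 at y ∈ {0, 4}; common: ∅.
  x = 2: f ≡ 0 at y ∈ {0, 4}; g ≡ 0 at y ∈ ∅; common: ∅.
  x = 3: f ≡ 0 at y ∈ {2, 3}; g ≡ 0 at y ∈ ∅; common: ∅.
  x = 4: f ≡ 0 at y ∈ ∅; g ≡ 0 at y ∈ {0, 2}; common: ∅.
Collecting: common zeros = ∅, so the count is 0.
Comparison with the Bézout bound: 0 ≤ 4 = deg(f)·deg(g), as expected for curves with no common component (the affine F_5-count falls short of the bound because intersections may lie at infinity, over extension fields, or carry multiplicity).


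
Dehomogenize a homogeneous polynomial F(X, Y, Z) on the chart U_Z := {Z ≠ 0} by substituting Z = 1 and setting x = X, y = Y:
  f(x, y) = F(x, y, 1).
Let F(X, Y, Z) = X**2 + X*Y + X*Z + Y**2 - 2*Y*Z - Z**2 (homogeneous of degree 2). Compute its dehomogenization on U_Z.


f(x, y) = x**2 + x*y + x + y**2 - 2*y - 1

On U_Z we set Z = 1. Each monomial c·X^i·Y^j·Z^k in F becomes c·x^i·y^j·1^k = c·x^i·y^j.
Substituting Z = 1: F(X, Y, 1) = x**2 + x*y + x + y**2 - 2*y - 1.
Note: deg(f) ≤ deg(F) = 2; strict inequality happens when F is divisible by Z (lost terms).


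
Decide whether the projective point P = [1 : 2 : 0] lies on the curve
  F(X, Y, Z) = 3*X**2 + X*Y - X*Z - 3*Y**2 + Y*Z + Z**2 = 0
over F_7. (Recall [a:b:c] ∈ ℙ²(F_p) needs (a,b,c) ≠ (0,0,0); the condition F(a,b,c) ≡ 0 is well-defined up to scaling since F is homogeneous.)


F(1,2,0) ≡ 0 (mod 7); P is on the curve.

Evaluate F(1, 2, 0) term-by-term (mod 7).
  3*X**2 ↦ 3·1·1·1 = 3
  X*Y ↦ 1·1·2·1 = 2
  -X*Z ↦ -1·1·1·0 = 0
  -3*Y**2 ↦ -3·1·4·1 = -12
  Y*Z ↦ 1·1·2·0 = 0
  Z**2 ↦ 1·1·1·0 = 0
Sum: F(1, 2, 0) = (3) + (2) + (0) + (-12) + (0) + (0) = -7.
Reducing mod 7: -7 ≡ 0 (mod 7).
Since F(a, b, c) ≡ 0 (mod 7), P lies on the curve.


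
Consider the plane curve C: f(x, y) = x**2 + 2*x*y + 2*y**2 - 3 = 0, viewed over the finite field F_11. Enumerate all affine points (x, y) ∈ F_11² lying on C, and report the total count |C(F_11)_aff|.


Affine F_11-points: {(1, 3), (1, 7), (4, 3), (4, 4), (5, 0), (5, 6), (6, 0), (6, 5), (7, 7), (7, 8), (10, 4), (10, 8)}; count = 12.

For each of the 121 pairs (x, y) ∈ F_11², evaluate f(x, y) mod 11. Record the zeros.
  x = 0: [0↦8, 1↦10, 2↦5, 3↦4, 4↦7, 5↦3, 6↦3, 7↦7, 8↦4, 9↦5, 10↦10]  zeros at y ∈ ∅
  x = 1: [0↦9, 1↦2, 2↦10, 3↦0, 4↦5, 5↦3, 6↦5, 7↦0, 8↦10, 9↦2, 10↦9]  zeros at y ∈ {3, 7}
  x = 2: [0↦1, 1↦7, 2↦6, 3↦9, 4↦5, 5↦5, 6↦9, 7↦6, 8↦7, 9↦1, 10↦10]  zeros at y ∈ ∅
  x = 3: [0↦6, 1↦3, 2↦4, 3↦9, 4↦7, 5↦9, 6↦4, 7↦3, 8↦6, 9↦2, 10↦2]  zeros at y ∈ ∅
  x = 4: [0↦2, 1↦1, 2↦4, 3↦0, 4↦0, 5↦4, 6↦1, 7↦2, 8↦7, 9↦5, 10↦7]  zeros at y ∈ {3, 4}
  x = 5: [0↦0, 1↦1, 2↦6, 3↦4, 4↦6, 5↦1, 6↦0, 7↦3, 8↦10, 9↦10, 10↦3]  zeros at y ∈ {0, 6}
  x = 6: [0↦0, 1↦3, 2↦10, 3↦10, 4↦3, 5↦0, 6↦1, 7↦6, 8↦4, 9↦6, 10↦1]  zeros at y ∈ {0, 5}
  x = 7: [0↦2, 1↦7, 2↦5, 3↦7, 4↦2, 5↦1, 6↦4, 7↦0, 8↦0, 9↦4, 10↦1]  zeros at y ∈ {7, 8}
  x = 8: [0↦6, 1↦2, 2↦2, 3↦6, 4↦3, 5↦4, 6↦9, 7↦7, 8↦9, 9↦4, 10↦3]  zeros at y ∈ ∅
  x = 9: [0↦1, 1↦10, 2↦1, 3↦7, 4↦6, 5↦9, 6↦5, 7↦5, 8↦9, 9↦6, 10↦7]  zeros at y ∈ ∅
  x = 10: [0↦9, 1↦9, 2↦2, 3↦10, 4↦0, 5↦5, 6↦3, 7↦5, 8↦0, 9↦10, 10↦2]  zeros at y ∈ {4, 8}
Collecting zeros: affine points = {(1, 3), (1, 7), (4, 3), (4, 4), (5, 0), (5, 6), (6, 0), (6, 5), (7, 7), (7, 8), (10, 4), (10, 8)}.
Total count |C(F_11)_aff| = 12.


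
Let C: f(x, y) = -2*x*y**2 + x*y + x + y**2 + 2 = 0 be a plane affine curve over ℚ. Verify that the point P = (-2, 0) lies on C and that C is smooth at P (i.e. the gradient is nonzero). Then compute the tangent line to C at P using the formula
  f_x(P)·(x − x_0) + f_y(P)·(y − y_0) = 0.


Tangent line at P: x - 2*y + 2 = 0.

Step 1: f(-2, 0) = 0, so P lies on C.
Step 2: partial derivatives
  f_x(x, y) = -2*y**2 + y + 1, f_y(x, y) = -4*x*y + x + 2*y.
  f_x(P) = 1, f_y(P) = -2 (gradient nonzero, so P is smooth).
Step 3: tangent line at P: 1·(x − -2) + -2·(y − 0) = 0.
Expanding: x - 2*y + 2 = 0.


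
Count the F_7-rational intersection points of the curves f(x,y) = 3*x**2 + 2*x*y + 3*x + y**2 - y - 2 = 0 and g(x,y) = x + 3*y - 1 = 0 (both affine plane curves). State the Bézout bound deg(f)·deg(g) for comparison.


Common zeros: {(3, 4), (5, 1)}; count = 2; Bézout bound = 2.

deg(f) = 2, deg(g) = 1, so Bézout bound = 2.
Scan x ∈ F_7. For each x, list the y ∈ F_7 with f(x, y) ≡ 0 and those with g(x, y) ≡ 0 (mod 7); the common zeros in that column are the intersection.
  x = 0: f ≡ 0 at y ∈ {2, 6}; g ≡ 0 at y ∈ {5}; common: ∅.
  x = 1: f ≡ 0 at y ∈ ∅; g ≡ 0 at y ∈ {0}; common: ∅.
  x = 2: f ≡ 0 at y ∈ {5, 6}; g ≡ 0 at y ∈ {2}; common: ∅.
  x = 3: f ≡ 0 at y ∈ {4, 5}; g ≡ 0 at y ∈ {4}; common: {4}.
  x = 4: f ≡ 0 at y ∈ ∅; g ≡ 0 at y ∈ {6}; common: ∅.
  x = 5: f ≡ 0 at y ∈ {1, 4}; g ≡ 0 at y ∈ {1}; common: {1}.
  x = 6: f ≡ 0 at y ∈ ∅; g ≡ 0 at y ∈ {3}; common: ∅.
Collecting: common zeros = {(3, 4), (5, 1)}, so the count is 2.
Comparison with the Bézout bound: 2 ≤ 2 = deg(f)·deg(g), as expected for curves with no common component (the bound is attained).


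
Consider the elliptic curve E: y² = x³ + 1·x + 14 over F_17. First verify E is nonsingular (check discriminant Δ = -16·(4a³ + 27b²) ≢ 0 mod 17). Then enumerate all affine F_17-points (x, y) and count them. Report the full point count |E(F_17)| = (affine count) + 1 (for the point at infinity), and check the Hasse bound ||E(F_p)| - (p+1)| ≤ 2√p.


Affine points = {(1, 4), (1, 13), (5, 5), (5, 12), (6, 7), (6, 10), (9, 2), (9, 15), (10, 2), (10, 15), (11, 8), (11, 9), (14, 1), (14, 16), (15, 2), (15, 15)}; affine count = 16; |E(F_17)| = 17.

Discriminant check: Δ ∝ 4a³ + 27b² = 4·1³ + 27·14² = 4·1 + 27·196 ≡ 9 (mod 17). Nonzero ⇒ E is nonsingular.
For each x ∈ F_17, compute rhs = x³ + 1·x + 14 mod 17, then count y ∈ F_17 with y² ≡ rhs.
  x = 0: rhs = 14, matching y values: none (0 points).
  x = 1: rhs = 16, matching y values: 4, 13 (2 points).
  x = 2: rhs = 7, matching y values: none (0 points).
  x = 3: rhs = 10, matching y values: none (0 points).
  x = 4: rhs = 14, matching y values: none (0 points).
  x = 5: rhs = 8, matching y values: 5, 12 (2 points).
  x = 6: rhs = 15, matching y values: 7, 10 (2 points).
  x = 7: rhs = 7, matching y values: none (0 points).
  x = 8: rhs = 7, matching y values: none (0 points).
  x = 9: rhs = 4, matching y values: 2, 15 (2 points).
  x = 10: rhs = 4, matching y values: 2, 15 (2 points).
  x = 11: rhs = 13, matching y values: 8, 9 (2 points).
  x = 12: rhs = 3, matching y values: none (0 points).
  x = 13: rhs = 14, matching y values: none (0 points).
  x = 14: rhs = 1, matching y values: 1, 16 (2 points).
  x = 15: rhs = 4, matching y values: 2, 15 (2 points).
  x = 16: rhs = 12, matching y values: none (0 points).
Total affine count: 16.
Full point count |E(F_17)| = 16 + 1 = 17.
Hasse bound: |17 − (17+1)| = |-1| = 1 ≤ 2√17 ≈ 8.2462 ✓.


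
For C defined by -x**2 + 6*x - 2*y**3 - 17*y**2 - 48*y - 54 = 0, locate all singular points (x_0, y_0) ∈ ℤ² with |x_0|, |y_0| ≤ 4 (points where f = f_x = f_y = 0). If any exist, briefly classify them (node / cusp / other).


Singular points: {(3, -3)}; classification: node.

Compute partial derivatives:
  f_x = 6 - 2*x.
  f_y = -6*y**2 - 34*y - 48.
Scan x_0 ∈ {−4, ..., 4}. For each x_0, f_y(x_0, y) is a polynomial in y; find its integer roots y ∈ {−4, ..., 4}, then test f_x and f at those candidates.
  x = -4: f_y(-4, y) = -6*y**2 - 34*y - 48; vanishes at y ∈ {-3}. (-4, -3): f_x = 14 ≠ 0.
  x = -3: f_y(-3, y) = -6*y**2 - 34*y - 48; vanishes at y ∈ {-3}. (-3, -3): f_x = 12 ≠ 0.
  x = -2: f_y(-2, y) = -6*y**2 - 34*y - 48; vanishes at y ∈ {-3}. (-2, -3): f_x = 10 ≠ 0.
  x = -1: f_y(-1, y) = -6*y**2 - 34*y - 48; vanishes at y ∈ {-3}. (-1, -3): f_x = 8 ≠ 0.
  x = 0: f_y(0, y) = -6*y**2 - 34*y - 48; vanishes at y ∈ {-3}. (0, -3): f_x = 6 ≠ 0.
  x = 1: f_y(1, y) = -6*y**2 - 34*y - 48; vanishes at y ∈ {-3}. (1, -3): f_x = 4 ≠ 0.
  x = 2: f_y(2, y) = -6*y**2 - 34*y - 48; vanishes at y ∈ {-3}. (2, -3): f_x = 2 ≠ 0.
  x = 3: f_y(3, y) = -6*y**2 - 34*y - 48; vanishes at y ∈ {-3}. (3, -3): f_x = 0, f = 0 — SINGULAR.
  x = 4: f_y(4, y) = -6*y**2 - 34*y - 48; vanishes at y ∈ {-3}. (4, -3): f_x = -2 ≠ 0.
Only singular point on the grid: (3, -3).
Classify: substitute x = 3 + u, y = -3 + v and expand: f = -u**2 - 2*v**3 + v**2.
No constant or linear terms (consistent with a singular point). Quadratic part: -u**2 + v**2. Cubic part: -2*v**3.
The quadratic part v**2 - u**2 = (v − u)(v + u) splits into two distinct linear factors, so there are two distinct tangent lines y − -3 = ±(x − 3) — this is a node (ordinary double point).
Classification: node.


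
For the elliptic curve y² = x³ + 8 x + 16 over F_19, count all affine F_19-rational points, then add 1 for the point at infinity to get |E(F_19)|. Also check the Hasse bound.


Affine points = {(0, 4), (0, 15), (1, 5), (1, 14), (4, 6), (4, 13), (7, 4), (7, 15), (9, 0), (12, 4), (12, 15), (17, 7), (17, 12), (18, 8), (18, 11)}; affine count = 15; |E(F_19)| = 16.

Discriminant check: Δ ∝ 4a³ + 27b² = 4·8³ + 27·16² = 4·512 + 27·256 ≡ 11 (mod 19). Nonzero ⇒ E is nonsingular.
For each x ∈ F_19, compute rhs = x³ + 8·x + 16 mod 19, then count y ∈ F_19 with y² ≡ rhs.
  x = 0: rhs = 16, matching y values: 4, 15 (2 points).
  x = 1: rhs = 6, matching y values: 5, 14 (2 points).
  x = 2: rhs = 2, matching y values: none (0 points).
  x = 3: rhs = 10, matching y values: none (0 points).
  x = 4: rhs = 17, matching y values: 6, 13 (2 points).
  x = 5: rhs = 10, matching y values: none (0 points).
  x = 6: rhs = 14, matching y values: none (0 points).
  x = 7: rhs = 16, matching y values: 4, 15 (2 points).
  x = 8: rhs = 3, matching y values: none (0 points).
  x = 9: rhs = 0, matching y values: 0 (1 points).
  x = 10: rhs = 13, matching y values: none (0 points).
  x = 11: rhs = 10, matching y values: none (0 points).
  x = 12: rhs = 16, matching y values: 4, 15 (2 points).
  x = 13: rhs = 18, matching y values: none (0 points).
  x = 14: rhs = 3, matching y values: none (0 points).
  x = 15: rhs = 15, matching y values: none (0 points).
  x = 16: rhs = 3, matching y values: none (0 points).
  x = 17: rhs = 11, matching y values: 7, 12 (2 points).
  x = 18: rhs = 7, matching y values: 8, 11 (2 points).
Total affine count: 15.
Full point count |E(F_19)| = 15 + 1 = 16.
Hasse bound: |16 − (19+1)| = |-4| = 4 ≤ 2√19 ≈ 8.7178 ✓.


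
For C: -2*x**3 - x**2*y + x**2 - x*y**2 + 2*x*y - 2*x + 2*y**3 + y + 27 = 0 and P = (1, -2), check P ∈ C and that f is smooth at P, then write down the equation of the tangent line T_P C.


Tangent line at P: -10*x + 30*y + 70 = 0.

Step 1: f(1, -2) = 0, so P lies on C.
Step 2: partial derivatives
  f_x(x, y) = -6*x**2 - 2*x*y + 2*x - y**2 + 2*y - 2, f_y(x, y) = -x**2 - 2*x*y + 2*x + 6*y**2 + 1.
  f_x(P) = -10, f_y(P) = 30 (gradient nonzero, so P is smooth).
Step 3: tangent line at P: -10·(x − 1) + 30·(y − -2) = 0.
Expanding: -10*x + 30*y + 70 = 0.


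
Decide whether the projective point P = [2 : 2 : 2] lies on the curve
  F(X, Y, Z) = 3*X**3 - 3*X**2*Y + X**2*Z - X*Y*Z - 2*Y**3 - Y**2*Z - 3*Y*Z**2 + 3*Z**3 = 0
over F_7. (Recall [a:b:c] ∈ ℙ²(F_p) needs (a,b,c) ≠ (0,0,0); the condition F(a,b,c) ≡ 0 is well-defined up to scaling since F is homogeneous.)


F(2,2,2) ≡ 4 (mod 7); P is NOT on the curve.

Evaluate F(2, 2, 2) term-by-term (mod 7).
  3*X**3 ↦ 3·8·1·1 = 24
  -3*X**2*Y ↦ -3·4·2·1 = -24
  X**2*Z ↦ 1·4·1·2 = 8
  -X*Y*Z ↦ -1·2·2·2 = -8
  -2*Y**3 ↦ -2·1·8·1 = -16
  -Y**2*Z ↦ -1·1·4·2 = -8
  -3*Y*Z**2 ↦ -3·1·2·4 = -24
  3*Z**3 ↦ 3·1·1·8 = 24
Sum: F(2, 2, 2) = (24) + (-24) + (8) + (-8) + (-16) + (-8) + (-24) + (24) = -24.
Reducing mod 7: -24 ≡ 4 (mod 7).
Since F(a, b, c) ≡ 4 ≠ 0 (mod 7), P does NOT lie on the curve.


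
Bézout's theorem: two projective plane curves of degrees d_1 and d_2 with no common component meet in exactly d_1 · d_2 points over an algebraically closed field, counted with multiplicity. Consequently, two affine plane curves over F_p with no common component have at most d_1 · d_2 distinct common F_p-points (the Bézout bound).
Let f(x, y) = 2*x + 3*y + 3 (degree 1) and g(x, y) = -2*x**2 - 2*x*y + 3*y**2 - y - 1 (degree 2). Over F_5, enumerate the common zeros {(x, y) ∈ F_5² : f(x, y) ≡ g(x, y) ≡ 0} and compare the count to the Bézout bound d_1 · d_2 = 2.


Common zeros: ∅; count = 0; Bézout bound = 2.

deg(f) = 1, deg(g) = 2, so Bézout bound = 2.
Scan x ∈ F_5. For each x, list the y ∈ F_5 with f(x, y) ≡ 0 and those with g(x, y) ≡ 0 (mod 5); the common zeros in that column are the intersection.
  x = 0: f ≡ 0 at y ∈ {4}; g ≡ 0 at y ∈ ∅; common: ∅.
  x = 1: f ≡ 0 at y ∈ {0}; g ≡ 0 at y ∈ {3}; common: ∅.
  x = 2: f ≡ 0 at y ∈ {1}; g ≡ 0 at y ∈ ∅; common: ∅.
  x = 3: f ≡ 0 at y ∈ {2}; g ≡ 0 at y ∈ ∅; common: ∅.
  x = 4: f ≡ 0 at y ∈ {3}; g ≡ 0 at y ∈ ∅; common: ∅.
Collecting: common zeros = ∅, so the count is 0.
Comparison with the Bézout bound: 0 ≤ 2 = deg(f)·deg(g), as expected for curves with no common component (the affine F_5-count falls short of the bound because intersections may lie at infinity, over extension fields, or carry multiplicity).


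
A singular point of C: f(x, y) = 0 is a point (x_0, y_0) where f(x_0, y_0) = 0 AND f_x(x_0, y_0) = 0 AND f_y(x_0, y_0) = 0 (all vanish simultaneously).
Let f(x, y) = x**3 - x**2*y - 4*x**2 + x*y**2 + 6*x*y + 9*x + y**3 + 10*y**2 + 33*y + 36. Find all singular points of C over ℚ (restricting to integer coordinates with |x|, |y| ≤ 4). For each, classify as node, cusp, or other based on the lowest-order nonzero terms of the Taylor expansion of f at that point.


Singular points: {(0, -3)}; classification: node.

Compute partial derivatives:
  f_x = 3*x**2 - 2*x*y - 8*x + y**2 + 6*y + 9.
  f_y = -x**2 + 2*x*y + 6*x + 3*y**2 + 20*y + 33.
Scan x_0 ∈ {−4, ..., 4}. For each x_0, f_y(x_0, y) is a polynomial in y; find its integer roots y ∈ {−4, ..., 4}, then test f_x and f at those candidates.
  x = -4: f_y(-4, y) = 3*y**2 + 12*y - 7; no integer root y with |y| ≤ 4.
  x = -3: f_y(-3, y) = 3*y**2 + 14*y + 6; no integer root y with |y| ≤ 4.
  x = -2: f_y(-2, y) = 3*y**2 + 16*y + 17; no integer root y with |y| ≤ 4.
  x = -1: f_y(-1, y) = 3*y**2 + 18*y + 26; no integer root y with |y| ≤ 4.
  x = 0: f_y(0, y) = 3*y**2 + 20*y + 33; vanishes at y ∈ {-3}. (0, -3): f_x = 0, f = 0 — SINGULAR.
  x = 1: f_y(1, y) = 3*y**2 + 22*y + 38; no integer root y with |y| ≤ 4.
  x = 2: f_y(2, y) = 3*y**2 + 24*y + 41; no integer root y with |y| ≤ 4.
  x = 3: f_y(3, y) = 3*y**2 + 26*y + 42; no integer root y with |y| ≤ 4.
  x = 4: f_y(4, y) = 3*y**2 + 28*y + 41; no integer root y with |y| ≤ 4.
Only singular point on the grid: (0, -3).
Classify: substitute x = 0 + u, y = -3 + v and expand: f = u**3 - u**2*v - u**2 + u*v**2 + v**3 + v**2.
No constant or linear terms (consistent with a singular point). Quadratic part: -u**2 + v**2. Cubic part: u**3 - u**2*v + u*v**2 + v**3.
The quadratic part v**2 - u**2 = (v − u)(v + u) splits into two distinct linear factors, so there are two distinct tangent lines y − -3 = ±(x − 0) — this is a node (ordinary double point).
Classification: node.


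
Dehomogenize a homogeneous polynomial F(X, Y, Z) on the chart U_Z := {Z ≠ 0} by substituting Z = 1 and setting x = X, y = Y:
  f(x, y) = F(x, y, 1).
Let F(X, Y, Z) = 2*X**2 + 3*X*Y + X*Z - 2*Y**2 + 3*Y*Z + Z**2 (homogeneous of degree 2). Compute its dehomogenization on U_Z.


f(x, y) = 2*x**2 + 3*x*y + x - 2*y**2 + 3*y + 1

On U_Z we set Z = 1. Each monomial c·X^i·Y^j·Z^k in F becomes c·x^i·y^j·1^k = c·x^i·y^j.
Substituting Z = 1: F(X, Y, 1) = 2*x**2 + 3*x*y + x - 2*y**2 + 3*y + 1.
Note: deg(f) ≤ deg(F) = 2; strict inequality happens when F is divisible by Z (lost terms).


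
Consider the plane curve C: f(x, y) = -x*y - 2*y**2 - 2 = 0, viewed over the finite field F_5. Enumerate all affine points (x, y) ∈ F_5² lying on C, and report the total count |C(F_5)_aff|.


Affine F_5-points: {(0, 2), (0, 3), (1, 1), (4, 4)}; count = 4.

For each of the 25 pairs (x, y) ∈ F_5², evaluate f(x, y) mod 5. Record the zeros.
  x = 0: [0↦3, 1↦1, 2↦0, 3↦0, 4↦1]  zeros at y ∈ {2, 3}
  x = 1: [0↦3, 1↦0, 2↦3, 3↦2, 4↦2]  zeros at y ∈ {1}
  x = 2: [0↦3, 1↦4, 2↦1, 3↦4, 4↦3]  zeros at y ∈ ∅
  x = 3: [0↦3, 1↦3, 2↦4, 3↦1, 4↦4]  zeros at y ∈ ∅
  x = 4: [0↦3, 1↦2, 2↦2, 3↦3, 4↦0]  zeros at y ∈ {4}
Collecting zeros: affine points = {(0, 2), (0, 3), (1, 1), (4, 4)}.
Total count |C(F_5)_aff| = 4.


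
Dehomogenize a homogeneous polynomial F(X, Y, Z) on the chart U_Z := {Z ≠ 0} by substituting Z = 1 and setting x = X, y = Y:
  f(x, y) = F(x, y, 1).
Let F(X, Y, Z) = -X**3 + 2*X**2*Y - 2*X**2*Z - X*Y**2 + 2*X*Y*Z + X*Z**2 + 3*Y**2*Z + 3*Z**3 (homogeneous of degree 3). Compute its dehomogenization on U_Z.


f(x, y) = -x**3 + 2*x**2*y - 2*x**2 - x*y**2 + 2*x*y + x + 3*y**2 + 3

On U_Z we set Z = 1. Each monomial c·X^i·Y^j·Z^k in F becomes c·x^i·y^j·1^k = c·x^i·y^j.
Substituting Z = 1: F(X, Y, 1) = -x**3 + 2*x**2*y - 2*x**2 - x*y**2 + 2*x*y + x + 3*y**2 + 3.
Note: deg(f) ≤ deg(F) = 3; strict inequality happens when F is divisible by Z (lost terms).


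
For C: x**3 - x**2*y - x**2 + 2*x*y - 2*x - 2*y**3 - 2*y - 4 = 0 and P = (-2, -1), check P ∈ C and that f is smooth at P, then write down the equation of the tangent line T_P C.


Tangent line at P: 8*x - 16*y = 0.

Step 1: f(-2, -1) = 0, so P lies on C.
Step 2: partial derivatives
  f_x(x, y) = 3*x**2 - 2*x*y - 2*x + 2*y - 2, f_y(x, y) = -x**2 + 2*x - 6*y**2 - 2.
  f_x(P) = 8, f_y(P) = -16 (gradient nonzero, so P is smooth).
Step 3: tangent line at P: 8·(x − -2) + -16·(y − -1) = 0.
Expanding: 8*x - 16*y = 0.


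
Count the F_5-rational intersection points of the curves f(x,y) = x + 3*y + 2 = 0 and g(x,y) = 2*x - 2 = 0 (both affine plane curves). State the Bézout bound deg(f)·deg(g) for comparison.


Common zeros: {(1, 4)}; count = 1; Bézout bound = 1.

deg(f) = 1, deg(g) = 1, so Bézout bound = 1.
Scan x ∈ F_5. For each x, list the y ∈ F_5 with f(x, y) ≡ 0 and those with g(x, y) ≡ 0 (mod 5); the common zeros in that column are the intersection.
  x = 0: f ≡ 0 at y ∈ {1}; g ≡ 0 at y ∈ ∅; common: ∅.
  x = 1: f ≡ 0 at y ∈ {4}; g ≡ 0 at y ∈ {0, 1, 2, 3, 4}; common: {4}.
  x = 2: f ≡ 0 at y ∈ {2}; g ≡ 0 at y ∈ ∅; common: ∅.
  x = 3: f ≡ 0 at y ∈ {0}; g ≡ 0 at y ∈ ∅; common: ∅.
  x = 4: f ≡ 0 at y ∈ {3}; g ≡ 0 at y ∈ ∅; common: ∅.
Collecting: common zeros = {(1, 4)}, so the count is 1.
Comparison with the Bézout bound: 1 ≤ 1 = deg(f)·deg(g), as expected for curves with no common component (the bound is attained).


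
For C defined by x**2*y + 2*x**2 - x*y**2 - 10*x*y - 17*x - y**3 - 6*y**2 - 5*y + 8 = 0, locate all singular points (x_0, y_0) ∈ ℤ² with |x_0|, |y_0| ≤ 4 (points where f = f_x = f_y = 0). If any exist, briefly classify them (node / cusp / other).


Singular points: {(2, -3)}; classification: node.

Compute partial derivatives:
  f_x = 2*x*y + 4*x - y**2 - 10*y - 17.
  f_y = x**2 - 2*x*y - 10*x - 3*y**2 - 12*y - 5.
Scan x_0 ∈ {−4, ..., 4}. For each x_0, f_y(x_0, y) is a polynomial in y; find its integer roots y ∈ {−4, ..., 4}, then test f_x and f at those candidates.
  x = -4: f_y(-4, y) = -3*y**2 - 4*y + 51; no integer root y with |y| ≤ 4.
  x = -3: f_y(-3, y) = -3*y**2 - 6*y + 34; no integer root y with |y| ≤ 4.
  x = -2: f_y(-2, y) = -3*y**2 - 8*y + 19; no integer root y with |y| ≤ 4.
  x = -1: f_y(-1, y) = -3*y**2 - 10*y + 6; no integer root y with |y| ≤ 4.
  x = 0: f_y(0, y) = -3*y**2 - 12*y - 5; no integer root y with |y| ≤ 4.
  x = 1: f_y(1, y) = -3*y**2 - 14*y - 14; no integer root y with |y| ≤ 4.
  x = 2: f_y(2, y) = -3*y**2 - 16*y - 21; vanishes at y ∈ {-3}. (2, -3): f_x = 0, f = 0 — SINGULAR.
  x = 3: f_y(3, y) = -3*y**2 - 18*y - 26; no integer root y with |y| ≤ 4.
  x = 4: f_y(4, y) = -3*y**2 - 20*y - 29; no integer root y with |y| ≤ 4.
Only singular point on the grid: (2, -3).
Classify: substitute x = 2 + u, y = -3 + v and expand: f = u**2*v - u**2 - u*v**2 - v**3 + v**2.
No constant or linear terms (consistent with a singular point). Quadratic part: -u**2 + v**2. Cubic part: u**2*v - u*v**2 - v**3.
The quadratic part v**2 - u**2 = (v − u)(v + u) splits into two distinct linear factors, so there are two distinct tangent lines y − -3 = ±(x − 2) — this is a node (ordinary double point).
Classification: node.


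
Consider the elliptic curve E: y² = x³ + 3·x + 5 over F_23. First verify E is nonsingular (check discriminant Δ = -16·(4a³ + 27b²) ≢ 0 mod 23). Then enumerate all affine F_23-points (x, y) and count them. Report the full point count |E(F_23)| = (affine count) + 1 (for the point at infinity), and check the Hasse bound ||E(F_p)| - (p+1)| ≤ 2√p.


Affine points = {(1, 3), (1, 20), (3, 8), (3, 15), (4, 9), (4, 14), (6, 3), (6, 20), (7, 1), (7, 22), (8, 9), (8, 14), (9, 5), (9, 18), (10, 0), (11, 9), (11, 14), (14, 10), (14, 13), (16, 3), (16, 20), (17, 1), (17, 22), (18, 7), (18, 16), (22, 1), (22, 22)}; affine count = 27; |E(F_23)| = 28.

Discriminant check: Δ ∝ 4a³ + 27b² = 4·3³ + 27·5² = 4·27 + 27·25 ≡ 1 (mod 23). Nonzero ⇒ E is nonsingular.
For each x ∈ F_23, compute rhs = x³ + 3·x + 5 mod 23, then count y ∈ F_23 with y² ≡ rhs.
  x = 0: rhs = 5, matching y values: none (0 points).
  x = 1: rhs = 9, matching y values: 3, 20 (2 points).
  x = 2: rhs = 19, matching y values: none (0 points).
  x = 3: rhs = 18, matching y values: 8, 15 (2 points).
  x = 4: rhs = 12, matching y values: 9, 14 (2 points).
  x = 5: rhs = 7, matching y values: none (0 points).
  x = 6: rhs = 9, matching y values: 3, 20 (2 points).
  x = 7: rhs = 1, matching y values: 1, 22 (2 points).
  x = 8: rhs = 12, matching y values: 9, 14 (2 points).
  x = 9: rhs = 2, matching y values: 5, 18 (2 points).
  x = 10: rhs = 0, matching y values: 0 (1 points).
  x = 11: rhs = 12, matching y values: 9, 14 (2 points).
  x = 12: rhs = 21, matching y values: none (0 points).
  x = 13: rhs = 10, matching y values: none (0 points).
  x = 14: rhs = 8, matching y values: 10, 13 (2 points).
  x = 15: rhs = 21, matching y values: none (0 points).
  x = 16: rhs = 9, matching y values: 3, 20 (2 points).
  x = 17: rhs = 1, matching y values: 1, 22 (2 points).
  x = 18: rhs = 3, matching y values: 7, 16 (2 points).
  x = 19: rhs = 21, matching y values: none (0 points).
  x = 20: rhs = 15, matching y values: none (0 points).
  x = 21: rhs = 14, matching y values: none (0 points).
  x = 22: rhs = 1, matching y values: 1, 22 (2 points).
Total affine count: 27.
Full point count |E(F_23)| = 27 + 1 = 28.
Hasse bound: |28 − (23+1)| = |4| = 4 ≤ 2√23 ≈ 9.5917 ✓.


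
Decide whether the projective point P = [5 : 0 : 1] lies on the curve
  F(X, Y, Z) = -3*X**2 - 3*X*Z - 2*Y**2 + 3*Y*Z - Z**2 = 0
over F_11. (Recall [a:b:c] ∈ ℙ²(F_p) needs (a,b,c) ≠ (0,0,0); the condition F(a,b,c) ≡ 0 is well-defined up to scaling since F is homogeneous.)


F(5,0,1) ≡ 8 (mod 11); P is NOT on the curve.

Evaluate F(5, 0, 1) term-by-term (mod 11).
  -3*X**2 ↦ -3·25·1·1 = -75
  -3*X*Z ↦ -3·5·1·1 = -15
  -2*Y**2 ↦ -2·1·0·1 = 0
  3*Y*Z ↦ 3·1·0·1 = 0
  -Z**2 ↦ -1·1·1·1 = -1
Sum: F(5, 0, 1) = (-75) + (-15) + (0) + (0) + (-1) = -91.
Reducing mod 11: -91 ≡ 8 (mod 11).
Since F(a, b, c) ≡ 8 ≠ 0 (mod 11), P does NOT lie on the curve.


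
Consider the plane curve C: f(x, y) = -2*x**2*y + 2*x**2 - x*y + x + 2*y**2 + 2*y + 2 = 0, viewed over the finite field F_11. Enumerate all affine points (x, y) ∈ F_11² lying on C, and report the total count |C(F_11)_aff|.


Affine F_11-points: {(1, 2), (1, 4), (2, 5), (2, 10), (3, 5), (3, 10), (4, 2), (4, 4), (8, 6)}; count = 9.

For each of the 121 pairs (x, y) ∈ F_11², evaluate f(x, y) mod 11. Record the zeros.
  x = 0: [0↦2, 1↦6, 2↦3, 3↦4, 4↦9, 5↦7, 6↦9, 7↦4, 8↦3, 9↦6, 10↦2]  zeros at y ∈ ∅
  x = 1: [0↦5, 1↦6, 2↦0, 3↦9, 4↦0, 5↦6, 6↦5, 7↦8, 8↦4, 9↦4, 10↦8]  zeros at y ∈ {2, 4}
  x = 2: [0↦1, 1↦6, 2↦4, 3↦6, 4↦1, 5↦0, 6↦3, 7↦10, 8↦10, 9↦3, 10↦0]  zeros at y ∈ {5, 10}
  x = 3: [0↦1, 1↦6, 2↦4, 3↦6, 4↦1, 5↦0, 6↦3, 7↦10, 8↦10, 9↦3, 10↦0]  zeros at y ∈ {5, 10}
  x = 4: [0↦5, 1↦6, 2↦0, 3↦9, 4↦0, 5↦6, 6↦5, 7↦8, 8↦4, 9↦4, 10↦8]  zeros at y ∈ {2, 4}
  x = 5: [0↦2, 1↦6, 2↦3, 3↦4, 4↦9, 5↦7, 6↦9, 7↦4, 8↦3, 9↦6, 10↦2]  zeros at y ∈ ∅
  x = 6: [0↦3, 1↦6, 2↦2, 3↦2, 4↦6, 5↦3, 6↦4, 7↦9, 8↦7, 9↦9, 10↦4]  zeros at y ∈ ∅
  x = 7: [0↦8, 1↦6, 2↦8, 3↦3, 4↦2, 5↦5, 6↦1, 7↦1, 8↦5, 9↦2, 10↦3]  zeros at y ∈ ∅
  x = 8: [0↦6, 1↦6, 2↦10, 3↦7, 4↦8, 5↦2, 6↦0, 7↦2, 8↦8, 9↦7, 10↦10]  zeros at y ∈ {6}
  x = 9: [0↦8, 1↦6, 2↦8, 3↦3, 4↦2, 5↦5, 6↦1, 7↦1, 8↦5, 9↦2, 10↦3]  zeros at y ∈ ∅
  x = 10: [0↦3, 1↦6, 2↦2, 3↦2, 4↦6, 5↦3, 6↦4, 7↦9, 8↦7, 9↦9, 10↦4]  zeros at y ∈ ∅
Collecting zeros: affine points = {(1, 2), (1, 4), (2, 5), (2, 10), (3, 5), (3, 10), (4, 2), (4, 4), (8, 6)}.
Total count |C(F_11)_aff| = 9.


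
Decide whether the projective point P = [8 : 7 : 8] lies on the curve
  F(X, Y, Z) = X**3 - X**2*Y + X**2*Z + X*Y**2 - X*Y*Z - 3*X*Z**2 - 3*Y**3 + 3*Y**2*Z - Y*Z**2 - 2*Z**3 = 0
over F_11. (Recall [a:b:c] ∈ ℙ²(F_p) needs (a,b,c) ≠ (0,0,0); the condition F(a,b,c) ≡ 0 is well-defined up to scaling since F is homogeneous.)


F(8,7,8) ≡ 2 (mod 11); P is NOT on the curve.

Evaluate F(8, 7, 8) term-by-term (mod 11).
  X**3 ↦ 1·512·1·1 = 512
  -X**2*Y ↦ -1·64·7·1 = -448
  X**2*Z ↦ 1·64·1·8 = 512
  X*Y**2 ↦ 1·8·49·1 = 392
  -X*Y*Z ↦ -1·8·7·8 = -448
  -3*X*Z**2 ↦ -3·8·1·64 = -1536
  -3*Y**3 ↦ -3·1·343·1 = -1029
  3*Y**2*Z ↦ 3·1·49·8 = 1176
  -Y*Z**2 ↦ -1·1·7·64 = -448
  -2*Z**3 ↦ -2·1·1·512 = -1024
Sum: F(8, 7, 8) = (512) + (-448) + (512) + (392) + (-448) + (-1536) + (-1029) + (1176) + (-448) + (-1024) = -2341.
Reducing mod 11: -2341 ≡ 2 (mod 11).
Since F(a, b, c) ≡ 2 ≠ 0 (mod 11), P does NOT lie on the curve.


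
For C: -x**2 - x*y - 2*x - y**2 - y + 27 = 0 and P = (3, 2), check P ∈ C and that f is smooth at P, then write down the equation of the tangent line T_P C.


Tangent line at P: -10*x - 8*y + 46 = 0.

Step 1: f(3, 2) = 0, so P lies on C.
Step 2: partial derivatives
  f_x(x, y) = -2*x - y - 2, f_y(x, y) = -x - 2*y - 1.
  f_x(P) = -10, f_y(P) = -8 (gradient nonzero, so P is smooth).
Step 3: tangent line at P: -10·(x − 3) + -8·(y − 2) = 0.
Expanding: -10*x - 8*y + 46 = 0.


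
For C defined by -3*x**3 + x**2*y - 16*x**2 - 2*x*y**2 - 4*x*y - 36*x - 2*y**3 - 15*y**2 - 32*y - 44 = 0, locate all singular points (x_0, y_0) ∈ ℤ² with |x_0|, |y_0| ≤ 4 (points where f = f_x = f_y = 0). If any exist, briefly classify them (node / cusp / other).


Singular points: {(-2, -2)}; classification: cusp.

Compute partial derivatives:
  f_x = -9*x**2 + 2*x*y - 32*x - 2*y**2 - 4*y - 36.
  f_y = x**2 - 4*x*y - 4*x - 6*y**2 - 30*y - 32.
Scan x_0 ∈ {−4, ..., 4}. For each x_0, f_y(x_0, y) is a polynomial in y; find its integer roots y ∈ {−4, ..., 4}, then test f_x and f at those candidates.
  x = -4: f_y(-4, y) = -6*y**2 - 14*y; vanishes at y ∈ {0}. (-4, 0): f_x = -52 ≠ 0.
  x = -3: f_y(-3, y) = -6*y**2 - 18*y - 11; no integer root y with |y| ≤ 4.
  x = -2: f_y(-2, y) = -6*y**2 - 22*y - 20; vanishes at y ∈ {-2}. (-2, -2): f_x = 0, f = 0 — SINGULAR.
  x = -1: f_y(-1, y) = -6*y**2 - 26*y - 27; no integer root y with |y| ≤ 4.
  x = 0: f_y(0, y) = -6*y**2 - 30*y - 32; no integer root y with |y| ≤ 4.
  x = 1: f_y(1, y) = -6*y**2 - 34*y - 35; no integer root y with |y| ≤ 4.
  x = 2: f_y(2, y) = -6*y**2 - 38*y - 36; no integer root y with |y| ≤ 4.
  x = 3: f_y(3, y) = -6*y**2 - 42*y - 35; no integer root y with |y| ≤ 4.
  x = 4: f_y(4, y) = -6*y**2 - 46*y - 32; no integer root y with |y| ≤ 4.
Only singular point on the grid: (-2, -2).
Classify: substitute x = -2 + u, y = -2 + v and expand: f = -3*u**3 + u**2*v - 2*u*v**2 - 2*v**3 + v**2.
No constant or linear terms (consistent with a singular point). Quadratic part: v**2. Cubic part: -3*u**3 + u**2*v - 2*u*v**2 - 2*v**3.
The quadratic part v**2 is a perfect square, so there is a single (double) tangent line v = 0, i.e. y = -2. Restricting the cubic part to that line (v = 0) leaves -3*u**3 ≠ 0, so f is not divisible by v and the branch is v² ≈ 3*u**3 to lowest order — this is a cusp.
Classification: cusp.


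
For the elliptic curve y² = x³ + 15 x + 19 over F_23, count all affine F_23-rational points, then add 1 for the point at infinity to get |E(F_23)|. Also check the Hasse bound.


Affine points = {(1, 9), (1, 14), (5, 9), (5, 14), (6, 7), (6, 16), (9, 3), (9, 20), (12, 8), (12, 15), (14, 11), (14, 12), (15, 10), (15, 13), (16, 10), (16, 13), (17, 9), (17, 14), (18, 7), (18, 16), (20, 4), (20, 19), (21, 2), (21, 21), (22, 7), (22, 16)}; affine count = 26; |E(F_23)| = 27.

Discriminant check: Δ ∝ 4a³ + 27b² = 4·15³ + 27·19² = 4·3375 + 27·361 ≡ 17 (mod 23). Nonzero ⇒ E is nonsingular.
For each x ∈ F_23, compute rhs = x³ + 15·x + 19 mod 23, then count y ∈ F_23 with y² ≡ rhs.
  x = 0: rhs = 19, matching y values: none (0 points).
  x = 1: rhs = 12, matching y values: 9, 14 (2 points).
  x = 2: rhs = 11, matching y values: none (0 points).
  x = 3: rhs = 22, matching y values: none (0 points).
  x = 4: rhs = 5, matching y values: none (0 points).
  x = 5: rhs = 12, matching y values: 9, 14 (2 points).
  x = 6: rhs = 3, matching y values: 7, 16 (2 points).
  x = 7: rhs = 7, matching y values: none (0 points).
  x = 8: rhs = 7, matching y values: none (0 points).
  x = 9: rhs = 9, matching y values: 3, 20 (2 points).
  x = 10: rhs = 19, matching y values: none (0 points).
  x = 11: rhs = 20, matching y values: none (0 points).
  x = 12: rhs = 18, matching y values: 8, 15 (2 points).
  x = 13: rhs = 19, matching y values: none (0 points).
  x = 14: rhs = 6, matching y values: 11, 12 (2 points).
  x = 15: rhs = 8, matching y values: 10, 13 (2 points).
  x = 16: rhs = 8, matching y values: 10, 13 (2 points).
  x = 17: rhs = 12, matching y values: 9, 14 (2 points).
  x = 18: rhs = 3, matching y values: 7, 16 (2 points).
  x = 19: rhs = 10, matching y values: none (0 points).
  x = 20: rhs = 16, matching y values: 4, 19 (2 points).
  x = 21: rhs = 4, matching y values: 2, 21 (2 points).
  x = 22: rhs = 3, matching y values: 7, 16 (2 points).
Total affine count: 26.
Full point count |E(F_23)| = 26 + 1 = 27.
Hasse bound: |27 − (23+1)| = |3| = 3 ≤ 2√23 ≈ 9.5917 ✓.


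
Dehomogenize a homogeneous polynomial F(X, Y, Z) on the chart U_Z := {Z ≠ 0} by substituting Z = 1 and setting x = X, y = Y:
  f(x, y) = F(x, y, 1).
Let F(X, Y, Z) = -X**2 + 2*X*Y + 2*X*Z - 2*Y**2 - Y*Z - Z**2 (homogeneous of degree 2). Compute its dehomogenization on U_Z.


f(x, y) = -x**2 + 2*x*y + 2*x - 2*y**2 - y - 1

On U_Z we set Z = 1. Each monomial c·X^i·Y^j·Z^k in F becomes c·x^i·y^j·1^k = c·x^i·y^j.
Substituting Z = 1: F(X, Y, 1) = -x**2 + 2*x*y + 2*x - 2*y**2 - y - 1.
Note: deg(f) ≤ deg(F) = 2; strict inequality happens when F is divisible by Z (lost terms).


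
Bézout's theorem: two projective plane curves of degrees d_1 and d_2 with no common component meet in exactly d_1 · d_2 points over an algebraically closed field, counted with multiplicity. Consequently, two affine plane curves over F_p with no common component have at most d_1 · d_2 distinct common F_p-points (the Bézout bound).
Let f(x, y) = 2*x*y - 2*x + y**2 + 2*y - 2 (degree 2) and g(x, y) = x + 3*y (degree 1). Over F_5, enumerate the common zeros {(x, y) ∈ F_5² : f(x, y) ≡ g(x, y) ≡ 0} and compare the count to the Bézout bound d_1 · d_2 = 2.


Common zeros: {(3, 4)}; count = 1; Bézout bound = 2.

deg(f) = 2, deg(g) = 1, so Bézout bound = 2.
Scan x ∈ F_5. For each x, list the y ∈ F_5 with f(x, y) ≡ 0 and those with g(x, y) ≡ 0 (mod 5); the common zeros in that column are the intersection.
  x = 0: f ≡ 0 at y ∈ ∅; g ≡ 0 at y ∈ {0}; common: ∅.
  x = 1: f ≡ 0 at y ∈ ∅; g ≡ 0 at y ∈ {3}; common: ∅.
  x = 2: f ≡ 0 at y ∈ {2}; g ≡ 0 at y ∈ {1}; common: ∅.
  x = 3: f ≡ 0 at y ∈ {3, 4}; g ≡ 0 at y ∈ {4}; common: {4}.
  x = 4: f ≡ 0 at y ∈ {0}; g ≡ 0 at y ∈ {2}; common: ∅.
Collecting: common zeros = {(3, 4)}, so the count is 1.
Comparison with the Bézout bound: 1 ≤ 2 = deg(f)·deg(g), as expected for curves with no common component (the affine F_5-count falls short of the bound because intersections may lie at infinity, over extension fields, or carry multiplicity).
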